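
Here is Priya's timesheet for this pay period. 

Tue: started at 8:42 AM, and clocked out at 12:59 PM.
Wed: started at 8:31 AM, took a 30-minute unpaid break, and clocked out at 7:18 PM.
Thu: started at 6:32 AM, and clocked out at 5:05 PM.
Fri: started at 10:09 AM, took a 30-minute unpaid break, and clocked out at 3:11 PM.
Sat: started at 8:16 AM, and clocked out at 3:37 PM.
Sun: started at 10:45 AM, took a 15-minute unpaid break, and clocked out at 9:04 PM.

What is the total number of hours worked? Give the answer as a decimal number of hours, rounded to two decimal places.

Tue: 8:42 AM–12:59 PM = 4 h 17 min
Wed: 8:31 AM–7:18 PM = 10 h 47 min; less 30 min break → 10 h 17 min
Thu: 6:32 AM–5:05 PM = 10 h 33 min
Fri: 10:09 AM–3:11 PM = 5 h 2 min; less 30 min break → 4 h 32 min
Sat: 8:16 AM–3:37 PM = 7 h 21 min
Sun: 10:45 AM–9:04 PM = 10 h 19 min; less 15 min break → 10 h 4 min
Total: 4 h 17 min + 10 h 17 min + 10 h 33 min + 4 h 32 min + 7 h 21 min + 10 h 4 min = 47 h 4 min.

47.07 hours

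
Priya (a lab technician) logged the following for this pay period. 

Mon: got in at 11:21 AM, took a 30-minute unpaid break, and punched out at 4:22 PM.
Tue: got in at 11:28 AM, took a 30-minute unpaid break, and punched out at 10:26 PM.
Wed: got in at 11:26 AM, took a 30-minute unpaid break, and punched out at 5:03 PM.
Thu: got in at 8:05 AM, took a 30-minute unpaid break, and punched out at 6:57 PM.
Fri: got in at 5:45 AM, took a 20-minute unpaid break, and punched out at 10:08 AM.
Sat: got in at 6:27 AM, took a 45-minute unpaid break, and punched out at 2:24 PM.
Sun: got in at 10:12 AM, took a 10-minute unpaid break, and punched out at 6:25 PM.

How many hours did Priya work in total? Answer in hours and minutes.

Mon: 11:21 AM–4:22 PM = 5 h 1 min; less 30 min break → 4 h 31 min
Tue: 11:28 AM–10:26 PM = 10 h 58 min; less 30 min break → 10 h 28 min
Wed: 11:26 AM–5:03 PM = 5 h 37 min; less 30 min break → 5 h 7 min
Thu: 8:05 AM–6:57 PM = 10 h 52 min; less 30 min break → 10 h 22 min
Fri: 5:45 AM–10:08 AM = 4 h 23 min; less 20 min break → 4 h 3 min
Sat: 6:27 AM–2:24 PM = 7 h 57 min; less 45 min break → 7 h 12 min
Sun: 10:12 AM–6:25 PM = 8 h 13 min; less 10 min break → 8 h 3 min
Total: 4 h 31 min + 10 h 28 min + 5 h 7 min + 10 h 22 min + 4 h 3 min + 7 h 12 min + 8 h 3 min = 49 h 46 min.

49 h 46 min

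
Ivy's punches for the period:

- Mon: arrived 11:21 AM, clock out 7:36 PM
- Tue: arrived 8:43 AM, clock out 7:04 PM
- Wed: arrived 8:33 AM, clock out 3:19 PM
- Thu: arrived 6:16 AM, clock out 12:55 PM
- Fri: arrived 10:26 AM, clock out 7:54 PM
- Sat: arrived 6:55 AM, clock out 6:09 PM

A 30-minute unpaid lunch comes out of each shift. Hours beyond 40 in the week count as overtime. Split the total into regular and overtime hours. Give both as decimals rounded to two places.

Regular 40.00 hours, overtime 9.72 hours

Mon: 11:21 AM–7:36 PM = 8 h 15 min; less 30 min break → 7 h 45 min
Tue: 8:43 AM–7:04 PM = 10 h 21 min; less 30 min break → 9 h 51 min
Wed: 8:33 AM–3:19 PM = 6 h 46 min; less 30 min break → 6 h 16 min
Thu: 6:16 AM–12:55 PM = 6 h 39 min; less 30 min break → 6 h 9 min
Fri: 10:26 AM–7:54 PM = 9 h 28 min; less 30 min break → 8 h 58 min
Sat: 6:55 AM–6:09 PM = 11 h 14 min; less 30 min break → 10 h 44 min
Total worked: 49 h 43 min = 49.72 h.
Threshold 40 h → overtime 9 h 43 min, regular 40 h 0 min.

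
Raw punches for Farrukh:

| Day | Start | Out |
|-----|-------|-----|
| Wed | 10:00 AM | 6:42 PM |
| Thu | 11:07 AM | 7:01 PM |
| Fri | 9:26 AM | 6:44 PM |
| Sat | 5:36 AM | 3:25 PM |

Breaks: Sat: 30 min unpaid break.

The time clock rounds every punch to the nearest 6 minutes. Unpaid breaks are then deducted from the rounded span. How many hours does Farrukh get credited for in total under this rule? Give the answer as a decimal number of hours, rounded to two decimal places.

35.20 hours

Wed: in 10:00 AM→10:00 AM, out 6:42 PM→6:42 PM; 8 h 42 min
Thu: in 11:07 AM→11:06 AM, out 7:01 PM→7:00 PM; 7 h 54 min
Fri: in 9:26 AM→9:24 AM, out 6:44 PM→6:42 PM; 9 h 18 min
Sat: in 5:36 AM→5:36 AM, out 3:25 PM→3:24 PM; 9 h 48 min − 30 min = 9 h 18 min
Total credited: 35 h 12 min.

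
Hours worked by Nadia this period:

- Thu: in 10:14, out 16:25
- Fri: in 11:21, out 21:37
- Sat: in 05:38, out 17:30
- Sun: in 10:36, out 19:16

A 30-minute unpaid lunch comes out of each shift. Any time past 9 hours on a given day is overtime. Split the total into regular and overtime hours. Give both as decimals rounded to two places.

Thu: 10:14–16:25 = 6 h 11 min; less 30 min break → 5 h 41 min
Fri: 11:21–21:37 = 10 h 16 min; less 30 min break → 9 h 46 min
Sat: 05:38–17:30 = 11 h 52 min; less 30 min break → 11 h 22 min
Sun: 10:36–19:16 = 8 h 40 min; less 30 min break → 8 h 10 min
Thu reg 5 h 41 min / OT 0 h 0 min; Fri reg 9 h 0 min / OT 0 h 46 min; Sat reg 9 h 0 min / OT 2 h 22 min; Sun reg 8 h 10 min / OT 0 h 0 min.
Totals: regular 31 h 51 min, overtime 3 h 8 min.

Regular 31.85 hours, overtime 3.13 hours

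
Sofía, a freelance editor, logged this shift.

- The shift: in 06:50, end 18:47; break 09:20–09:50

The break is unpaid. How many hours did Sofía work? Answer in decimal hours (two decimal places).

11.45 hours

The shift: 06:50–18:47 = 11 h 57 min; less 30 min break → 11 h 27 min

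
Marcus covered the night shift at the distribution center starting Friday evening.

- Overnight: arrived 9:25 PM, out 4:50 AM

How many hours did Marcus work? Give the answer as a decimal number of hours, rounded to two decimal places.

Overnight: 9:25 PM → midnight = 2 h 35 min; midnight → 4:50 AM = 4 h 50 min; span 7 h 25 min

7.42 hours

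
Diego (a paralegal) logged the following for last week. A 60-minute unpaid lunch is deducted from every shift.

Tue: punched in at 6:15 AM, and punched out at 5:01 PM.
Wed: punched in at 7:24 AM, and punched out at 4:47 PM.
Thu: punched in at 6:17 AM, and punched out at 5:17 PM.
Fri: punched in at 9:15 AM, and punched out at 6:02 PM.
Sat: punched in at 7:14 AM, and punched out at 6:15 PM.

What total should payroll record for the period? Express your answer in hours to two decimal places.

Tue: 6:15 AM–5:01 PM = 10 h 46 min; less 60 min break → 9 h 46 min
Wed: 7:24 AM–4:47 PM = 9 h 23 min; less 60 min break → 8 h 23 min
Thu: 6:17 AM–5:17 PM = 11 h 0 min; less 60 min break → 10 h 0 min
Fri: 9:15 AM–6:02 PM = 8 h 47 min; less 60 min break → 7 h 47 min
Sat: 7:14 AM–6:15 PM = 11 h 1 min; less 60 min break → 10 h 1 min
Total: 9 h 46 min + 8 h 23 min + 10 h 0 min + 7 h 47 min + 10 h 1 min = 45 h 57 min.

45.95 hours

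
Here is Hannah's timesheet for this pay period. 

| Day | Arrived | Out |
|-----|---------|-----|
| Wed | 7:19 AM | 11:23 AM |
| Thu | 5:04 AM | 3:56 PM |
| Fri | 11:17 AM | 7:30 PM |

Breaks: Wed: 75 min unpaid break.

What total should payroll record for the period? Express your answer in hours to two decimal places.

21.90 hours

Wed: 7:19 AM–11:23 AM = 4 h 4 min; less 75 min break → 2 h 49 min
Thu: 5:04 AM–3:56 PM = 10 h 52 min
Fri: 11:17 AM–7:30 PM = 8 h 13 min
Total: 2 h 49 min + 10 h 52 min + 8 h 13 min = 21 h 54 min.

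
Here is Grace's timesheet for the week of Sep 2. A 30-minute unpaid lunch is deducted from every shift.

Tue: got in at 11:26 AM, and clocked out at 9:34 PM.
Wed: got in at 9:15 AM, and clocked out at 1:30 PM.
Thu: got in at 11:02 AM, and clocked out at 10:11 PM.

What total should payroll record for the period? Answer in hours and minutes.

24 h 2 min

Tue: 11:26 AM–9:34 PM = 10 h 8 min; less 30 min break → 9 h 38 min
Wed: 9:15 AM–1:30 PM = 4 h 15 min; less 30 min break → 3 h 45 min
Thu: 11:02 AM–10:11 PM = 11 h 9 min; less 30 min break → 10 h 39 min
Total: 9 h 38 min + 3 h 45 min + 10 h 39 min = 24 h 2 min.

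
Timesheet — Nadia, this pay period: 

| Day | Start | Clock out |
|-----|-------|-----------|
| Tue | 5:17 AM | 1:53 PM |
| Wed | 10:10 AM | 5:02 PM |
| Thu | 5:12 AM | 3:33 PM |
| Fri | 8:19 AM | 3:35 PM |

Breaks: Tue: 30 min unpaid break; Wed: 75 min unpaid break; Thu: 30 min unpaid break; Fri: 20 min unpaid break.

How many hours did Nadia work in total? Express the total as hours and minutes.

Tue: 5:17 AM–1:53 PM = 8 h 36 min; less 30 min break → 8 h 6 min
Wed: 10:10 AM–5:02 PM = 6 h 52 min; less 75 min break → 5 h 37 min
Thu: 5:12 AM–3:33 PM = 10 h 21 min; less 30 min break → 9 h 51 min
Fri: 8:19 AM–3:35 PM = 7 h 16 min; less 20 min break → 6 h 56 min
Total: 8 h 6 min + 5 h 37 min + 9 h 51 min + 6 h 56 min = 30 h 30 min.

30 h 30 min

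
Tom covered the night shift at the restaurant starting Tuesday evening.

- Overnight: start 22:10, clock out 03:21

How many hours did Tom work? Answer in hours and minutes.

Overnight: 22:10 → midnight = 1 h 50 min; midnight → 03:21 = 3 h 21 min; span 5 h 11 min

5 h 11 min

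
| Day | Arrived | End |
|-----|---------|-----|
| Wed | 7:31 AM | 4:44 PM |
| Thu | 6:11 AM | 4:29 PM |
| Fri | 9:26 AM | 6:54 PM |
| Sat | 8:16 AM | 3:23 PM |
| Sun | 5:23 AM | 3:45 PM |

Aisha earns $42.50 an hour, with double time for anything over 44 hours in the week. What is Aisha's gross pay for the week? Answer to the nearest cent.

$2079.67

Wed: 7:31 AM–4:44 PM = 9 h 13 min
Thu: 6:11 AM–4:29 PM = 10 h 18 min
Fri: 9:26 AM–6:54 PM = 9 h 28 min
Sat: 8:16 AM–3:23 PM = 7 h 7 min
Sun: 5:23 AM–3:45 PM = 10 h 22 min
Total worked: 46 h 28 min = 2788 min.
Regular 44 h 0 min = 2640 min at $42.50/h; overtime 2 h 28 min = 148 min at $85.00/h.
Pay = (2640 × $42.50 + 148 × $85.00) ÷ 60 = $2079.67.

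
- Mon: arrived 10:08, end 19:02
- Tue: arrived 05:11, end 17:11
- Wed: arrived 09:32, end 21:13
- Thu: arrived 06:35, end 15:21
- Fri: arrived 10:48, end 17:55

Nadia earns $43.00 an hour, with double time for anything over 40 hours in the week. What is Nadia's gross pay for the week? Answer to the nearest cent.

$2448.13

Mon: 10:08–19:02 = 8 h 54 min
Tue: 05:11–17:11 = 12 h 0 min
Wed: 09:32–21:13 = 11 h 41 min
Thu: 06:35–15:21 = 8 h 46 min
Fri: 10:48–17:55 = 7 h 7 min
Total worked: 48 h 28 min = 2908 min.
Regular 40 h 0 min = 2400 min at $43.00/h; overtime 8 h 28 min = 508 min at $86.00/h.
Pay = (2400 × $43.00 + 508 × $86.00) ÷ 60 = $2448.13.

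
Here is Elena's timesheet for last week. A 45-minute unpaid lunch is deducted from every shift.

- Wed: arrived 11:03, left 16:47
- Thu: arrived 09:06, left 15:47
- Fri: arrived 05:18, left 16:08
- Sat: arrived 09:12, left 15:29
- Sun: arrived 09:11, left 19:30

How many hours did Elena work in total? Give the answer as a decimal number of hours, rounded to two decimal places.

36.10 hours

Wed: 11:03–16:47 = 5 h 44 min; less 45 min break → 4 h 59 min
Thu: 09:06–15:47 = 6 h 41 min; less 45 min break → 5 h 56 min
Fri: 05:18–16:08 = 10 h 50 min; less 45 min break → 10 h 5 min
Sat: 09:12–15:29 = 6 h 17 min; less 45 min break → 5 h 32 min
Sun: 09:11–19:30 = 10 h 19 min; less 45 min break → 9 h 34 min
Total: 4 h 59 min + 5 h 56 min + 10 h 5 min + 5 h 32 min + 9 h 34 min = 36 h 6 min.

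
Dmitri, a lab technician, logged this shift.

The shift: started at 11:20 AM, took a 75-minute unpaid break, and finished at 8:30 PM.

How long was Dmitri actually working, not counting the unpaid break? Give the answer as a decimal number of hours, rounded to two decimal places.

7.92 hours

The shift: 11:20 AM–8:30 PM = 9 h 10 min; less 75 min break → 7 h 55 min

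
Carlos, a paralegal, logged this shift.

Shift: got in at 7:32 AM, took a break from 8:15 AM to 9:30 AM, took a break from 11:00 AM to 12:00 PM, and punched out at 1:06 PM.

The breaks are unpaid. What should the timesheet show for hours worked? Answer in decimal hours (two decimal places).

3.32 hours

Shift: 7:32 AM–1:06 PM = 5 h 34 min; less 135 min break → 3 h 19 min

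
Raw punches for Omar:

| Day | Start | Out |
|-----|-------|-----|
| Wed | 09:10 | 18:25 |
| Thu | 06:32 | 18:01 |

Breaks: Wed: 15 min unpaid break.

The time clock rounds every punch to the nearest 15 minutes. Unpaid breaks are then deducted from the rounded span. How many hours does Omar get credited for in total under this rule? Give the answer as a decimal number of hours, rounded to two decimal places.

20.50 hours

Wed: in 09:10→09:15, out 18:25→18:30; 9 h 15 min − 15 min = 9 h 0 min
Thu: in 06:32→06:30, out 18:01→18:00; 11 h 30 min
Total credited: 20 h 30 min.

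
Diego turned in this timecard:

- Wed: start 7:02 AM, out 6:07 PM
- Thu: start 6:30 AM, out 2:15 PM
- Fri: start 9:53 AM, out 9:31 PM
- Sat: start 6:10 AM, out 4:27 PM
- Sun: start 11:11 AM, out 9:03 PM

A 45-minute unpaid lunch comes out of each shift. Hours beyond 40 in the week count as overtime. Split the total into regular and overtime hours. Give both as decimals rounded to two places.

Regular 40.00 hours, overtime 6.87 hours

Wed: 7:02 AM–6:07 PM = 11 h 5 min; less 45 min break → 10 h 20 min
Thu: 6:30 AM–2:15 PM = 7 h 45 min; less 45 min break → 7 h 0 min
Fri: 9:53 AM–9:31 PM = 11 h 38 min; less 45 min break → 10 h 53 min
Sat: 6:10 AM–4:27 PM = 10 h 17 min; less 45 min break → 9 h 32 min
Sun: 11:11 AM–9:03 PM = 9 h 52 min; less 45 min break → 9 h 7 min
Total worked: 46 h 52 min = 46.87 h.
Threshold 40 h → overtime 6 h 52 min, regular 40 h 0 min.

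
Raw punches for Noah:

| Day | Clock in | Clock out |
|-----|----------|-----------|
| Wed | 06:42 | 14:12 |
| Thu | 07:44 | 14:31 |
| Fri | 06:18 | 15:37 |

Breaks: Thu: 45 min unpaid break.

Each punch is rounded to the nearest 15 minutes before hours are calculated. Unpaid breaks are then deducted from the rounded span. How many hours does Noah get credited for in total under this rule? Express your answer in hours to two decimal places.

22.75 hours

Wed: in 06:42→06:45, out 14:12→14:15; 7 h 30 min
Thu: in 07:44→07:45, out 14:31→14:30; 6 h 45 min − 45 min = 6 h 0 min
Fri: in 06:18→06:15, out 15:37→15:30; 9 h 15 min
Total credited: 22 h 45 min.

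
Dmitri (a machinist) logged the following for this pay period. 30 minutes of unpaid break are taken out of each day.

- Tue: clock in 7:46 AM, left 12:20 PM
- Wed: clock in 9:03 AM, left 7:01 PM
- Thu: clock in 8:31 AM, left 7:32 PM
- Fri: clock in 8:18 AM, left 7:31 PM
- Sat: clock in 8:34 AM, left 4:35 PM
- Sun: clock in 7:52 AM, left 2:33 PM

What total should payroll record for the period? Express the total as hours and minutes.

Tue: 7:46 AM–12:20 PM = 4 h 34 min; less 30 min break → 4 h 4 min
Wed: 9:03 AM–7:01 PM = 9 h 58 min; less 30 min break → 9 h 28 min
Thu: 8:31 AM–7:32 PM = 11 h 1 min; less 30 min break → 10 h 31 min
Fri: 8:18 AM–7:31 PM = 11 h 13 min; less 30 min break → 10 h 43 min
Sat: 8:34 AM–4:35 PM = 8 h 1 min; less 30 min break → 7 h 31 min
Sun: 7:52 AM–2:33 PM = 6 h 41 min; less 30 min break → 6 h 11 min
Total: 4 h 4 min + 9 h 28 min + 10 h 31 min + 10 h 43 min + 7 h 31 min + 6 h 11 min = 48 h 28 min.

48 h 28 min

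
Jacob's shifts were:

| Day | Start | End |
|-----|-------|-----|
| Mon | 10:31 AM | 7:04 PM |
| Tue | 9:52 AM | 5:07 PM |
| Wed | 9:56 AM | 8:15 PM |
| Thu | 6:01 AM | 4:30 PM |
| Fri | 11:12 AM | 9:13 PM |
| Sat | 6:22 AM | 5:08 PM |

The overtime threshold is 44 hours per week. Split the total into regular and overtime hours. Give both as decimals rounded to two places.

Regular 44.00 hours, overtime 13.38 hours

Mon: 10:31 AM–7:04 PM = 8 h 33 min
Tue: 9:52 AM–5:07 PM = 7 h 15 min
Wed: 9:56 AM–8:15 PM = 10 h 19 min
Thu: 6:01 AM–4:30 PM = 10 h 29 min
Fri: 11:12 AM–9:13 PM = 10 h 1 min
Sat: 6:22 AM–5:08 PM = 10 h 46 min
Total worked: 57 h 23 min = 57.38 h.
Threshold 44 h → overtime 13 h 23 min, regular 44 h 0 min.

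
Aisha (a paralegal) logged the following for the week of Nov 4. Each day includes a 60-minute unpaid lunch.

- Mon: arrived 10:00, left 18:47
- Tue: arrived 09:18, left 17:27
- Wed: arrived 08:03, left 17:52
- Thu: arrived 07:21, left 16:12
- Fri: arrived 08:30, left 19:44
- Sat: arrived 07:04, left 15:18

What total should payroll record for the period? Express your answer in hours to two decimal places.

Mon: 10:00–18:47 = 8 h 47 min; less 60 min break → 7 h 47 min
Tue: 09:18–17:27 = 8 h 9 min; less 60 min break → 7 h 9 min
Wed: 08:03–17:52 = 9 h 49 min; less 60 min break → 8 h 49 min
Thu: 07:21–16:12 = 8 h 51 min; less 60 min break → 7 h 51 min
Fri: 08:30–19:44 = 11 h 14 min; less 60 min break → 10 h 14 min
Sat: 07:04–15:18 = 8 h 14 min; less 60 min break → 7 h 14 min
Total: 7 h 47 min + 7 h 9 min + 8 h 49 min + 7 h 51 min + 10 h 14 min + 7 h 14 min = 49 h 4 min.

49.07 hours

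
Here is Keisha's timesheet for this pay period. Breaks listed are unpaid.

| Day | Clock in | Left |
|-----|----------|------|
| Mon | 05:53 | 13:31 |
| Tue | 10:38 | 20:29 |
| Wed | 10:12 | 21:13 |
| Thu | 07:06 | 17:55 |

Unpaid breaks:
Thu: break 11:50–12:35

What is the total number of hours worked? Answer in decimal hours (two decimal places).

Mon: 05:53–13:31 = 7 h 38 min
Tue: 10:38–20:29 = 9 h 51 min
Wed: 10:12–21:13 = 11 h 1 min
Thu: 07:06–17:55 = 10 h 49 min; less 45 min break → 10 h 4 min
Total: 7 h 38 min + 9 h 51 min + 11 h 1 min + 10 h 4 min = 38 h 34 min.

38.57 hours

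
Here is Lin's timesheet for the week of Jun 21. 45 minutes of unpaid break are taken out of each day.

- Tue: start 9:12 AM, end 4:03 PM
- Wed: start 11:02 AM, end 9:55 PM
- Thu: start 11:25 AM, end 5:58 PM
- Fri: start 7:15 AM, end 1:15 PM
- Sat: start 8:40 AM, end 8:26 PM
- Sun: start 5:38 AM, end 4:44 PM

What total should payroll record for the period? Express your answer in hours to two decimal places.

Tue: 9:12 AM–4:03 PM = 6 h 51 min; less 45 min break → 6 h 6 min
Wed: 11:02 AM–9:55 PM = 10 h 53 min; less 45 min break → 10 h 8 min
Thu: 11:25 AM–5:58 PM = 6 h 33 min; less 45 min break → 5 h 48 min
Fri: 7:15 AM–1:15 PM = 6 h 0 min; less 45 min break → 5 h 15 min
Sat: 8:40 AM–8:26 PM = 11 h 46 min; less 45 min break → 11 h 1 min
Sun: 5:38 AM–4:44 PM = 11 h 6 min; less 45 min break → 10 h 21 min
Total: 6 h 6 min + 10 h 8 min + 5 h 48 min + 5 h 15 min + 11 h 1 min + 10 h 21 min = 48 h 39 min.

48.65 hours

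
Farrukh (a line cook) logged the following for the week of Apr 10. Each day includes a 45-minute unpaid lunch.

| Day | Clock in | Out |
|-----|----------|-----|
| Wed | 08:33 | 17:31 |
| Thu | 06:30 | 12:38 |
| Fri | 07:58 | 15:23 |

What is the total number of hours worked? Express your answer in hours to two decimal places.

Wed: 08:33–17:31 = 8 h 58 min; less 45 min break → 8 h 13 min
Thu: 06:30–12:38 = 6 h 8 min; less 45 min break → 5 h 23 min
Fri: 07:58–15:23 = 7 h 25 min; less 45 min break → 6 h 40 min
Total: 8 h 13 min + 5 h 23 min + 6 h 40 min = 20 h 16 min.

20.27 hours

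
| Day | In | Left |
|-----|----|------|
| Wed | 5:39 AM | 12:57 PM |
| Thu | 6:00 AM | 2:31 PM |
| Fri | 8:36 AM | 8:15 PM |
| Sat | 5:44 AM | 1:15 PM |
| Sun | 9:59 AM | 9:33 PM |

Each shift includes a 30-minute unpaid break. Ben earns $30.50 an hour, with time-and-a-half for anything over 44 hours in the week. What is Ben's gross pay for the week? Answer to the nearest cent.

Wed: 5:39 AM–12:57 PM = 7 h 18 min; less 30 min break → 6 h 48 min
Thu: 6:00 AM–2:31 PM = 8 h 31 min; less 30 min break → 8 h 1 min
Fri: 8:36 AM–8:15 PM = 11 h 39 min; less 30 min break → 11 h 9 min
Sat: 5:44 AM–1:15 PM = 7 h 31 min; less 30 min break → 7 h 1 min
Sun: 9:59 AM–9:33 PM = 11 h 34 min; less 30 min break → 11 h 4 min
Total worked: 44 h 3 min = 2643 min.
Regular 44 h 0 min = 2640 min at $30.50/h; overtime 0 h 3 min = 3 min at $45.75/h.
Pay = (2640 × $30.50 + 3 × $45.75) ÷ 60 = $1344.29.

$1344.29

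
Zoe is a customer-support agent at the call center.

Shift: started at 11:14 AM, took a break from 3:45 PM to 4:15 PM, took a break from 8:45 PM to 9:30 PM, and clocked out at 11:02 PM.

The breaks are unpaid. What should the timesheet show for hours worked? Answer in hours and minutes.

Shift: 11:14 AM–11:02 PM = 11 h 48 min; less 75 min break → 10 h 33 min

10 h 33 min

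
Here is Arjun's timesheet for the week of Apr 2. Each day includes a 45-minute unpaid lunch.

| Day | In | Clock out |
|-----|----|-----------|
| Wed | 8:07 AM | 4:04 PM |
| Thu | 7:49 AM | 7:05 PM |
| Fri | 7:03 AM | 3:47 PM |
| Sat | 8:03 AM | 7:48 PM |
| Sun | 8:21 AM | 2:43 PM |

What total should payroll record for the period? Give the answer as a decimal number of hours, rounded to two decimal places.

Wed: 8:07 AM–4:04 PM = 7 h 57 min; less 45 min break → 7 h 12 min
Thu: 7:49 AM–7:05 PM = 11 h 16 min; less 45 min break → 10 h 31 min
Fri: 7:03 AM–3:47 PM = 8 h 44 min; less 45 min break → 7 h 59 min
Sat: 8:03 AM–7:48 PM = 11 h 45 min; less 45 min break → 11 h 0 min
Sun: 8:21 AM–2:43 PM = 6 h 22 min; less 45 min break → 5 h 37 min
Total: 7 h 12 min + 10 h 31 min + 7 h 59 min + 11 h 0 min + 5 h 37 min = 42 h 19 min.

42.32 hours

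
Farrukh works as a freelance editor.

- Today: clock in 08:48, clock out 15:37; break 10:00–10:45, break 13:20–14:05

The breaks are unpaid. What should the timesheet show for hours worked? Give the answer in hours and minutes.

5 h 19 min

Today: 08:48–15:37 = 6 h 49 min; less 90 min break → 5 h 19 min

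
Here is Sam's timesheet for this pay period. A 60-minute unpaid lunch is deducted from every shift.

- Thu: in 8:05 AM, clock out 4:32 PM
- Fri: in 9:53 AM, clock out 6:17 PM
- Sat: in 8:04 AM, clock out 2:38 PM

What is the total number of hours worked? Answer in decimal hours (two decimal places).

20.42 hours

Thu: 8:05 AM–4:32 PM = 8 h 27 min; less 60 min break → 7 h 27 min
Fri: 9:53 AM–6:17 PM = 8 h 24 min; less 60 min break → 7 h 24 min
Sat: 8:04 AM–2:38 PM = 6 h 34 min; less 60 min break → 5 h 34 min
Total: 7 h 27 min + 7 h 24 min + 5 h 34 min = 20 h 25 min.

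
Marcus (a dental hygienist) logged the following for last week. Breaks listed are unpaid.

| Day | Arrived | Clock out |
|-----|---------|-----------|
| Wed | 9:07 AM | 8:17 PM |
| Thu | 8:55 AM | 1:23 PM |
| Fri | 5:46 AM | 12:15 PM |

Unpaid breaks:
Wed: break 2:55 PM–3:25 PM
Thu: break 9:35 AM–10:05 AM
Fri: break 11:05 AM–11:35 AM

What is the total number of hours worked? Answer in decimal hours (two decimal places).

Wed: 9:07 AM–8:17 PM = 11 h 10 min; less 30 min break → 10 h 40 min
Thu: 8:55 AM–1:23 PM = 4 h 28 min; less 30 min break → 3 h 58 min
Fri: 5:46 AM–12:15 PM = 6 h 29 min; less 30 min break → 5 h 59 min
Total: 10 h 40 min + 3 h 58 min + 5 h 59 min = 20 h 37 min.

20.62 hours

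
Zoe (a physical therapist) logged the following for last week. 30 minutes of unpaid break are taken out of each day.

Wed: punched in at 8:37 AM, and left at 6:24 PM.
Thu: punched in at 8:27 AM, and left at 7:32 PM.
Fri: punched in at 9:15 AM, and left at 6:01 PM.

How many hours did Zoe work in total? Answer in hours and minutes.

Wed: 8:37 AM–6:24 PM = 9 h 47 min; less 30 min break → 9 h 17 min
Thu: 8:27 AM–7:32 PM = 11 h 5 min; less 30 min break → 10 h 35 min
Fri: 9:15 AM–6:01 PM = 8 h 46 min; less 30 min break → 8 h 16 min
Total: 9 h 17 min + 10 h 35 min + 8 h 16 min = 28 h 8 min.

28 h 8 min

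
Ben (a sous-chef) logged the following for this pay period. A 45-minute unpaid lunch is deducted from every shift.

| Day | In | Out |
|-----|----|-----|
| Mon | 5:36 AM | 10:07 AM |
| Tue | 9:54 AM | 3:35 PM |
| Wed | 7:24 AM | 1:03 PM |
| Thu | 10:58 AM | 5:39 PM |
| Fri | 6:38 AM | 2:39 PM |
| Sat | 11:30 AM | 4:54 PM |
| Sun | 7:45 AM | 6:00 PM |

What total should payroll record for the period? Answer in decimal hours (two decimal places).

40.95 hours

Mon: 5:36 AM–10:07 AM = 4 h 31 min; less 45 min break → 3 h 46 min
Tue: 9:54 AM–3:35 PM = 5 h 41 min; less 45 min break → 4 h 56 min
Wed: 7:24 AM–1:03 PM = 5 h 39 min; less 45 min break → 4 h 54 min
Thu: 10:58 AM–5:39 PM = 6 h 41 min; less 45 min break → 5 h 56 min
Fri: 6:38 AM–2:39 PM = 8 h 1 min; less 45 min break → 7 h 16 min
Sat: 11:30 AM–4:54 PM = 5 h 24 min; less 45 min break → 4 h 39 min
Sun: 7:45 AM–6:00 PM = 10 h 15 min; less 45 min break → 9 h 30 min
Total: 3 h 46 min + 4 h 56 min + 4 h 54 min + 5 h 56 min + 7 h 16 min + 4 h 39 min + 9 h 30 min = 40 h 57 min.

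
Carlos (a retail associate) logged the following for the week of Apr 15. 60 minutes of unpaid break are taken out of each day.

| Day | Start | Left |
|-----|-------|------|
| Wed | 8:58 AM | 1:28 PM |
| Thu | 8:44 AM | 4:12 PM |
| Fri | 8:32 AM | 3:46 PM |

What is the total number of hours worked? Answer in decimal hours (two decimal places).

16.20 hours

Wed: 8:58 AM–1:28 PM = 4 h 30 min; less 60 min break → 3 h 30 min
Thu: 8:44 AM–4:12 PM = 7 h 28 min; less 60 min break → 6 h 28 min
Fri: 8:32 AM–3:46 PM = 7 h 14 min; less 60 min break → 6 h 14 min
Total: 3 h 30 min + 6 h 28 min + 6 h 14 min = 16 h 12 min.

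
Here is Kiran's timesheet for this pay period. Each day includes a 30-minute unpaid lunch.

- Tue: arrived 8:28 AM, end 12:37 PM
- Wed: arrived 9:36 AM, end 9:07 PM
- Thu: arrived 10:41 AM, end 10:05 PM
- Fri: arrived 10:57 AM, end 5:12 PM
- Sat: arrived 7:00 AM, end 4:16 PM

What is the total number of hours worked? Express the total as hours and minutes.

Tue: 8:28 AM–12:37 PM = 4 h 9 min; less 30 min break → 3 h 39 min
Wed: 9:36 AM–9:07 PM = 11 h 31 min; less 30 min break → 11 h 1 min
Thu: 10:41 AM–10:05 PM = 11 h 24 min; less 30 min break → 10 h 54 min
Fri: 10:57 AM–5:12 PM = 6 h 15 min; less 30 min break → 5 h 45 min
Sat: 7:00 AM–4:16 PM = 9 h 16 min; less 30 min break → 8 h 46 min
Total: 3 h 39 min + 11 h 1 min + 10 h 54 min + 5 h 45 min + 8 h 46 min = 40 h 5 min.

40 h 5 min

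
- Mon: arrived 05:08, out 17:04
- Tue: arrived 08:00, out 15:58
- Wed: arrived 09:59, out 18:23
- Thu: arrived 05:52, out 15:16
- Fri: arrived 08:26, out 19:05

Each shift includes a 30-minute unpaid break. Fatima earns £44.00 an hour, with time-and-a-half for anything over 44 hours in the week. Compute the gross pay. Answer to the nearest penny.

£2058.10

Mon: 05:08–17:04 = 11 h 56 min; less 30 min break → 11 h 26 min
Tue: 08:00–15:58 = 7 h 58 min; less 30 min break → 7 h 28 min
Wed: 09:59–18:23 = 8 h 24 min; less 30 min break → 7 h 54 min
Thu: 05:52–15:16 = 9 h 24 min; less 30 min break → 8 h 54 min
Fri: 08:26–19:05 = 10 h 39 min; less 30 min break → 10 h 9 min
Total worked: 45 h 51 min = 2751 min.
Regular 44 h 0 min = 2640 min at £44.00/h; overtime 1 h 51 min = 111 min at £66.00/h.
Pay = (2640 × £44.00 + 111 × £66.00) ÷ 60 = £2058.10.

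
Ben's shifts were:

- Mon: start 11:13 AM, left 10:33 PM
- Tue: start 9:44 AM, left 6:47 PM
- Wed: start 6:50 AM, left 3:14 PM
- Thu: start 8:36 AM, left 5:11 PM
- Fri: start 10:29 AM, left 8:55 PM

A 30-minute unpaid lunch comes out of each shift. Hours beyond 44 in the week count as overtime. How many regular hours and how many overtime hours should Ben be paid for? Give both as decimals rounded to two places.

Regular 44.00 hours, overtime 1.30 hours

Mon: 11:13 AM–10:33 PM = 11 h 20 min; less 30 min break → 10 h 50 min
Tue: 9:44 AM–6:47 PM = 9 h 3 min; less 30 min break → 8 h 33 min
Wed: 6:50 AM–3:14 PM = 8 h 24 min; less 30 min break → 7 h 54 min
Thu: 8:36 AM–5:11 PM = 8 h 35 min; less 30 min break → 8 h 5 min
Fri: 10:29 AM–8:55 PM = 10 h 26 min; less 30 min break → 9 h 56 min
Total worked: 45 h 18 min = 45.30 h.
Threshold 44 h → overtime 1 h 18 min, regular 44 h 0 min.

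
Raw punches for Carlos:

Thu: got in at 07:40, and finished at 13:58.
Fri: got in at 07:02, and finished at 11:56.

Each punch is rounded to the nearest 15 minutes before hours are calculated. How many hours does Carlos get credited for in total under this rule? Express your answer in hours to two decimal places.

Thu: in 07:40→07:45, out 13:58→14:00; 6 h 15 min
Fri: in 07:02→07:00, out 11:56→12:00; 5 h 0 min
Total credited: 11 h 15 min.

11.25 hours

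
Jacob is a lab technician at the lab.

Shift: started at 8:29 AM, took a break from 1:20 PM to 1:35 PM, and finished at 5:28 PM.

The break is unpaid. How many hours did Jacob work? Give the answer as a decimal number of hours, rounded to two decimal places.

8.73 hours

Shift: 8:29 AM–5:28 PM = 8 h 59 min; less 15 min break → 8 h 44 min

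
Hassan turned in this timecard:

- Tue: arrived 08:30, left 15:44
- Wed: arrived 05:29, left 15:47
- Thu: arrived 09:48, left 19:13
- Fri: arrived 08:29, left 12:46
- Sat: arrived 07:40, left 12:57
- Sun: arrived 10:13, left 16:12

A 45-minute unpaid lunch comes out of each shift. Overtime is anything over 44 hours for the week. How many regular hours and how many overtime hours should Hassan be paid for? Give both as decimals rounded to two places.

Tue: 08:30–15:44 = 7 h 14 min; less 45 min break → 6 h 29 min
Wed: 05:29–15:47 = 10 h 18 min; less 45 min break → 9 h 33 min
Thu: 09:48–19:13 = 9 h 25 min; less 45 min break → 8 h 40 min
Fri: 08:29–12:46 = 4 h 17 min; less 45 min break → 3 h 32 min
Sat: 07:40–12:57 = 5 h 17 min; less 45 min break → 4 h 32 min
Sun: 10:13–16:12 = 5 h 59 min; less 45 min break → 5 h 14 min
Total worked: 38 h 0 min = 38.00 h.
Threshold 44 h → overtime 0 h 0 min, regular 38 h 0 min.

Regular 38.00 hours, overtime 0.00 hours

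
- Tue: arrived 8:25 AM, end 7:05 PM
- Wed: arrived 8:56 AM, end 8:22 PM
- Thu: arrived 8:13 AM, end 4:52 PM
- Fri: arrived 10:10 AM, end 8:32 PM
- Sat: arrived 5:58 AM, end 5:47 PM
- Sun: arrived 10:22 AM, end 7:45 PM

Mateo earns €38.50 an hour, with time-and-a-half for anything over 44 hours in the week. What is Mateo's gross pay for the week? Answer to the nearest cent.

€2751.79

Tue: 8:25 AM–7:05 PM = 10 h 40 min
Wed: 8:56 AM–8:22 PM = 11 h 26 min
Thu: 8:13 AM–4:52 PM = 8 h 39 min
Fri: 10:10 AM–8:32 PM = 10 h 22 min
Sat: 5:58 AM–5:47 PM = 11 h 49 min
Sun: 10:22 AM–7:45 PM = 9 h 23 min
Total worked: 62 h 19 min = 3739 min.
Regular 44 h 0 min = 2640 min at €38.50/h; overtime 18 h 19 min = 1099 min at €57.75/h.
Pay = (2640 × €38.50 + 1099 × €57.75) ÷ 60 = €2751.79.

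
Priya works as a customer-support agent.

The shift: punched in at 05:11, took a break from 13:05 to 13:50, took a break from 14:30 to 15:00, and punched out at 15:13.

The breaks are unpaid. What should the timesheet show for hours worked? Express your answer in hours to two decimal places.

8.78 hours

The shift: 05:11–15:13 = 10 h 2 min; less 75 min break → 8 h 47 min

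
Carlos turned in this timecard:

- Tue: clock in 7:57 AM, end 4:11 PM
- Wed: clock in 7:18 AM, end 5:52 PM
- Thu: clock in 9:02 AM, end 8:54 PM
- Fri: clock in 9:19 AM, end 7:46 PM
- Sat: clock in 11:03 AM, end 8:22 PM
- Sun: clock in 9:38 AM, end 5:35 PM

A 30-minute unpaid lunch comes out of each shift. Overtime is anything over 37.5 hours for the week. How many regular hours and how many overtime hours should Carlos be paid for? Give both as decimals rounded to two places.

Regular 37.50 hours, overtime 17.88 hours

Tue: 7:57 AM–4:11 PM = 8 h 14 min; less 30 min break → 7 h 44 min
Wed: 7:18 AM–5:52 PM = 10 h 34 min; less 30 min break → 10 h 4 min
Thu: 9:02 AM–8:54 PM = 11 h 52 min; less 30 min break → 11 h 22 min
Fri: 9:19 AM–7:46 PM = 10 h 27 min; less 30 min break → 9 h 57 min
Sat: 11:03 AM–8:22 PM = 9 h 19 min; less 30 min break → 8 h 49 min
Sun: 9:38 AM–5:35 PM = 7 h 57 min; less 30 min break → 7 h 27 min
Total worked: 55 h 23 min = 55.38 h.
Threshold 37.5 h → overtime 17 h 53 min, regular 37 h 30 min.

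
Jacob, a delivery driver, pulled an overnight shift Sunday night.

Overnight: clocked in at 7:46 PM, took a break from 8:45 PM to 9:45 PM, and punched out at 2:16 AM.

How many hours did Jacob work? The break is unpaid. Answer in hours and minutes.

Overnight: 7:46 PM → midnight = 4 h 14 min; midnight → 2:16 AM = 2 h 16 min; span 6 h 30 min; less 60 min break → 5 h 30 min

5 h 30 min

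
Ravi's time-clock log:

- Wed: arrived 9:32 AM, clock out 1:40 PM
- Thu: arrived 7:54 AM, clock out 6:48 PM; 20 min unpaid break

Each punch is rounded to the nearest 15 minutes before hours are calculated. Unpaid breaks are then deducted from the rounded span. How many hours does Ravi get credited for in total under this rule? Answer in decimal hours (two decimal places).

Wed: in 9:32 AM→9:30 AM, out 1:40 PM→1:45 PM; 4 h 15 min
Thu: in 7:54 AM→8:00 AM, out 6:48 PM→6:45 PM; 10 h 45 min − 20 min = 10 h 25 min
Total credited: 14 h 40 min.

14.67 hours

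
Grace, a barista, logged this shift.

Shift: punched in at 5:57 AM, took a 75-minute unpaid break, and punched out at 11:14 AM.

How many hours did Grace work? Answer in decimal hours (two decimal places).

Shift: 5:57 AM–11:14 AM = 5 h 17 min; less 75 min break → 4 h 2 min

4.03 hours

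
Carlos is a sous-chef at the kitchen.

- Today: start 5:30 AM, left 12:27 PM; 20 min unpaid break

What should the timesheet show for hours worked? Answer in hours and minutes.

Today: 5:30 AM–12:27 PM = 6 h 57 min; less 20 min break → 6 h 37 min

6 h 37 min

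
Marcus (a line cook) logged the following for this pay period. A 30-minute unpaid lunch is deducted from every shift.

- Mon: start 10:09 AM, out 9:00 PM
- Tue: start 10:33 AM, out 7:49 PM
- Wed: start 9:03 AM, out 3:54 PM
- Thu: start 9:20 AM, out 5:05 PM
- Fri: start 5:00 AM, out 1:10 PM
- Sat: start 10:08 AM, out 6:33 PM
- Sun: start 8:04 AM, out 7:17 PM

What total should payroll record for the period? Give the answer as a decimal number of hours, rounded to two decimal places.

59.02 hours

Mon: 10:09 AM–9:00 PM = 10 h 51 min; less 30 min break → 10 h 21 min
Tue: 10:33 AM–7:49 PM = 9 h 16 min; less 30 min break → 8 h 46 min
Wed: 9:03 AM–3:54 PM = 6 h 51 min; less 30 min break → 6 h 21 min
Thu: 9:20 AM–5:05 PM = 7 h 45 min; less 30 min break → 7 h 15 min
Fri: 5:00 AM–1:10 PM = 8 h 10 min; less 30 min break → 7 h 40 min
Sat: 10:08 AM–6:33 PM = 8 h 25 min; less 30 min break → 7 h 55 min
Sun: 8:04 AM–7:17 PM = 11 h 13 min; less 30 min break → 10 h 43 min
Total: 10 h 21 min + 8 h 46 min + 6 h 21 min + 7 h 15 min + 7 h 40 min + 7 h 55 min + 10 h 43 min = 59 h 1 min.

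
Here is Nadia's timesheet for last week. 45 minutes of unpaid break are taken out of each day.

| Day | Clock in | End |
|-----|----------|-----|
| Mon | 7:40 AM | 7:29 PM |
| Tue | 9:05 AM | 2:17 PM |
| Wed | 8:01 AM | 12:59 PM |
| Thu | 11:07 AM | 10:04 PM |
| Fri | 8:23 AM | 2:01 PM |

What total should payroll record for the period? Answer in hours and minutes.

34 h 49 min

Mon: 7:40 AM–7:29 PM = 11 h 49 min; less 45 min break → 11 h 4 min
Tue: 9:05 AM–2:17 PM = 5 h 12 min; less 45 min break → 4 h 27 min
Wed: 8:01 AM–12:59 PM = 4 h 58 min; less 45 min break → 4 h 13 min
Thu: 11:07 AM–10:04 PM = 10 h 57 min; less 45 min break → 10 h 12 min
Fri: 8:23 AM–2:01 PM = 5 h 38 min; less 45 min break → 4 h 53 min
Total: 11 h 4 min + 4 h 27 min + 4 h 13 min + 10 h 12 min + 4 h 53 min = 34 h 49 min.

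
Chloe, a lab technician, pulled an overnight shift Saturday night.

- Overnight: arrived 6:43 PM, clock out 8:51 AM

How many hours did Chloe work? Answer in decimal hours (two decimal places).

Overnight: 6:43 PM → midnight = 5 h 17 min; midnight → 8:51 AM = 8 h 51 min; span 14 h 8 min

14.13 hours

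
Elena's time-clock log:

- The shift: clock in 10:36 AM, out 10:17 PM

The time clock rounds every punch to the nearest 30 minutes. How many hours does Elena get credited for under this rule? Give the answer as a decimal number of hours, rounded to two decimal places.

12.00 hours

The shift: in 10:36 AM→10:30 AM, out 10:17 PM→10:30 PM; 12 h 0 min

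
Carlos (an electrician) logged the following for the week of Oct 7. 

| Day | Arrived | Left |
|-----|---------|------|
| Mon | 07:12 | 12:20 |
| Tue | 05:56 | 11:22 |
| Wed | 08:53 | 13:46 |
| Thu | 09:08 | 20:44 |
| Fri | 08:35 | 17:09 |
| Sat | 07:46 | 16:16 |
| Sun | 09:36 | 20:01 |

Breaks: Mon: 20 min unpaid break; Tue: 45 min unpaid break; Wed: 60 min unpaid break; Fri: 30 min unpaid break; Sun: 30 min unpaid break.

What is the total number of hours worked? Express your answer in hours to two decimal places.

51.45 hours

Mon: 07:12–12:20 = 5 h 8 min; less 20 min break → 4 h 48 min
Tue: 05:56–11:22 = 5 h 26 min; less 45 min break → 4 h 41 min
Wed: 08:53–13:46 = 4 h 53 min; less 60 min break → 3 h 53 min
Thu: 09:08–20:44 = 11 h 36 min
Fri: 08:35–17:09 = 8 h 34 min; less 30 min break → 8 h 4 min
Sat: 07:46–16:16 = 8 h 30 min
Sun: 09:36–20:01 = 10 h 25 min; less 30 min break → 9 h 55 min
Total: 4 h 48 min + 4 h 41 min + 3 h 53 min + 11 h 36 min + 8 h 4 min + 8 h 30 min + 9 h 55 min = 51 h 27 min.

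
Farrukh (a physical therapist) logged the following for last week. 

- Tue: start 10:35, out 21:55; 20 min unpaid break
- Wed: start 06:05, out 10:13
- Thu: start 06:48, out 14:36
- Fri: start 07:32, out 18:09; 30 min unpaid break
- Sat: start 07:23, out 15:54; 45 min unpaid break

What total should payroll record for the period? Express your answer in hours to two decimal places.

40.82 hours

Tue: 10:35–21:55 = 11 h 20 min; less 20 min break → 11 h 0 min
Wed: 06:05–10:13 = 4 h 8 min
Thu: 06:48–14:36 = 7 h 48 min
Fri: 07:32–18:09 = 10 h 37 min; less 30 min break → 10 h 7 min
Sat: 07:23–15:54 = 8 h 31 min; less 45 min break → 7 h 46 min
Total: 11 h 0 min + 4 h 8 min + 7 h 48 min + 10 h 7 min + 7 h 46 min = 40 h 49 min.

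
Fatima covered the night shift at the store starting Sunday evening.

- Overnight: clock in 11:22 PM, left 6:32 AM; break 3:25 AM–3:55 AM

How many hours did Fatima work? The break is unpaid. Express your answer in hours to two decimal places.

Overnight: 11:22 PM → midnight = 0 h 38 min; midnight → 6:32 AM = 6 h 32 min; span 7 h 10 min; less 30 min break → 6 h 40 min

6.67 hours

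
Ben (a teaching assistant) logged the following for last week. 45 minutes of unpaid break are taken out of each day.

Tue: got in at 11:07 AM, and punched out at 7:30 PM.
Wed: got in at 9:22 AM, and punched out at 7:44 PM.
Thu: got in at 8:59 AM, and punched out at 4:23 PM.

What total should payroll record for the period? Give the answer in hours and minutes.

Tue: 11:07 AM–7:30 PM = 8 h 23 min; less 45 min break → 7 h 38 min
Wed: 9:22 AM–7:44 PM = 10 h 22 min; less 45 min break → 9 h 37 min
Thu: 8:59 AM–4:23 PM = 7 h 24 min; less 45 min break → 6 h 39 min
Total: 7 h 38 min + 9 h 37 min + 6 h 39 min = 23 h 54 min.

23 h 54 min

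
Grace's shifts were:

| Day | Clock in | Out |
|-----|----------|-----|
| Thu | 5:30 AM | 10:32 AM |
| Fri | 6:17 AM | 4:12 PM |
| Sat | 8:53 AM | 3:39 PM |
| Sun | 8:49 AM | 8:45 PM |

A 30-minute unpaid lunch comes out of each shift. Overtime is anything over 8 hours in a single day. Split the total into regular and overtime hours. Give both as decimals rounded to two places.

Regular 26.80 hours, overtime 4.85 hours

Thu: 5:30 AM–10:32 AM = 5 h 2 min; less 30 min break → 4 h 32 min
Fri: 6:17 AM–4:12 PM = 9 h 55 min; less 30 min break → 9 h 25 min
Sat: 8:53 AM–3:39 PM = 6 h 46 min; less 30 min break → 6 h 16 min
Sun: 8:49 AM–8:45 PM = 11 h 56 min; less 30 min break → 11 h 26 min
Thu reg 4 h 32 min / OT 0 h 0 min; Fri reg 8 h 0 min / OT 1 h 25 min; Sat reg 6 h 16 min / OT 0 h 0 min; Sun reg 8 h 0 min / OT 3 h 26 min.
Totals: regular 26 h 48 min, overtime 4 h 51 min.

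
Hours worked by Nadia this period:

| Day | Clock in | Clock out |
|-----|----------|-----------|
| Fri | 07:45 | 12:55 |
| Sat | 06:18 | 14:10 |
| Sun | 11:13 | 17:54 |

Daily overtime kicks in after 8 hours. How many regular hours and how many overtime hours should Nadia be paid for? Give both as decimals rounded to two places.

Regular 19.72 hours, overtime 0.00 hours

Fri: 07:45–12:55 = 5 h 10 min
Sat: 06:18–14:10 = 7 h 52 min
Sun: 11:13–17:54 = 6 h 41 min
Fri reg 5 h 10 min / OT 0 h 0 min; Sat reg 7 h 52 min / OT 0 h 0 min; Sun reg 6 h 41 min / OT 0 h 0 min.
Totals: regular 19 h 43 min, overtime 0 h 0 min.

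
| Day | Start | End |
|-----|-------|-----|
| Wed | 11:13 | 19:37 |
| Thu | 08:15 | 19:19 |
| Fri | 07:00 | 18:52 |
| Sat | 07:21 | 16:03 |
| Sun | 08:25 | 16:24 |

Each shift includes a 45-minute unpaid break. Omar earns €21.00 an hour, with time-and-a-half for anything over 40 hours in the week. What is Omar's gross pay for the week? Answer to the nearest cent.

€974.40

Wed: 11:13–19:37 = 8 h 24 min; less 45 min break → 7 h 39 min
Thu: 08:15–19:19 = 11 h 4 min; less 45 min break → 10 h 19 min
Fri: 07:00–18:52 = 11 h 52 min; less 45 min break → 11 h 7 min
Sat: 07:21–16:03 = 8 h 42 min; less 45 min break → 7 h 57 min
Sun: 08:25–16:24 = 7 h 59 min; less 45 min break → 7 h 14 min
Total worked: 44 h 16 min = 2656 min.
Regular 40 h 0 min = 2400 min at €21.00/h; overtime 4 h 16 min = 256 min at €31.50/h.
Pay = (2400 × €21.00 + 256 × €31.50) ÷ 60 = €974.40.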